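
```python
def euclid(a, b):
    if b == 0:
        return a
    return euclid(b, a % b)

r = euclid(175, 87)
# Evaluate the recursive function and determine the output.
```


euclid(175, 87)
= euclid(87, 175 % 87) = euclid(87, 1)
= euclid(1, 87 % 1) = euclid(1, 0)
b == 0, return a = 1


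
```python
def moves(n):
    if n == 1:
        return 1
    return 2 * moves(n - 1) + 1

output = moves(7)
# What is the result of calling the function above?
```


moves(7)
= 2 * moves(6) + 1
= 2 * (2 * moves(5) + 1) + 1
= 2 * (2 * (2 * moves(4) + 1) + 1) + 1
= 2 * (2 * (2 * (2 * moves(3) + 1) + 1) + 1) + 1
= 2 * (2 * (2 * (2 * (2 * moves(2) + 1) + 1) + 1) + 1) + 1
= 2 * (2 * (2 * (2 * (2 * (2 * moves(1) + 1) + 1) + 1) + 1) + 1) + 1
Now compute bottom-up:
moves(1) = 1
moves(2) = 2 * 1 + 1 = 3
moves(3) = 2 * 3 + 1 = 7
moves(4) = 2 * 7 + 1 = 15
moves(5) = 2 * 15 + 1 = 31
moves(6) = 2 * 31 + 1 = 63
moves(7) = 2 * 63 + 1 = 127
= 127


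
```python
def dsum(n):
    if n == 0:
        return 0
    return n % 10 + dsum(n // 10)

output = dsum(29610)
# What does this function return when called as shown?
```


dsum(29610)
= 0 + dsum(2961)
= 0 + 1 + dsum(296)
= 0 + 1 + 6 + dsum(29)
= 0 + 1 + 6 + 9 + dsum(2)
= 0 + 1 + 6 + 9 + 2 + dsum(0)
= 0 + 1 + 6 + 9 + 2 + 0
= 18


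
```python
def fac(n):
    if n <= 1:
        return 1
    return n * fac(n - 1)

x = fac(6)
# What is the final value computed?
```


fac(6)
= 6 * fac(5)
= 6 * 5 * fac(4)
= 6 * 5 * 4 * fac(3)
= 6 * 5 * 4 * 3 * fac(2)
= 6 * 5 * 4 * 3 * 2 * fac(1)
= 6 * 5 * 4 * 3 * 2 * 1
= 720


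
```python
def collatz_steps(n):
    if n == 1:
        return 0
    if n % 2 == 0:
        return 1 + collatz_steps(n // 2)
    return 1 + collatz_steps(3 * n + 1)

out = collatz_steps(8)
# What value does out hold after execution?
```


collatz_steps(8)
8 is even -> collatz_steps(4)
4 is even -> collatz_steps(2)
2 is even -> collatz_steps(1)
Reached 1 after 3 steps
= 3


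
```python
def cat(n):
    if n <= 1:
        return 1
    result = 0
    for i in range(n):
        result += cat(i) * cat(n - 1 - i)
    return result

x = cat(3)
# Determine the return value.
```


cat(3)
= sum of cat(i) * cat(3-1-i) for i in 0..2
First compute sub-values bottom-up:
  cat(0) = 1, cat(1) = 1
  cat(2) = 1*1 + 1*1 = 2
Now cat(3):
  cat(0)*cat(2) = 1*2 = 2
  cat(1)*cat(1) = 1*1 = 1
  cat(2)*cat(0) = 2*1 = 2
= 2 + 1 + 2
= 5


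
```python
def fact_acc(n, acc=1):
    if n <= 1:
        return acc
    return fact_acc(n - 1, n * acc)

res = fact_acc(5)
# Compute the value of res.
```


fact_acc(5, 1)
= fact_acc(4, 5 * 1) = fact_acc(4, 5)
= fact_acc(3, 4 * 5) = fact_acc(3, 20)
= fact_acc(2, 3 * 20) = fact_acc(2, 60)
= fact_acc(1, 2 * 60) = fact_acc(1, 120)
n <= 1, return acc = 120


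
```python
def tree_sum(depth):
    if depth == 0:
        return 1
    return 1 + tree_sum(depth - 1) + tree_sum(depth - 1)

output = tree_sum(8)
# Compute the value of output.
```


tree_sum(8)
= 1 + tree_sum(7) + tree_sum(7)
= 1 + 2 * tree_sum(7)
tree_sum(k) = 2^(k+1) - 1
tree_sum(0) = 1
tree_sum(1) = 3
tree_sum(2) = 7
tree_sum(3) = 15
tree_sum(4) = 31
tree_sum(8) = 2^9 - 1 = 511


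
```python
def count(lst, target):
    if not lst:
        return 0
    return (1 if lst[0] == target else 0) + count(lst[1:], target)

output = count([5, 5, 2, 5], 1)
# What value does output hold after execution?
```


count([5, 5, 2, 5], 1)
lst[0]=5 != 1: 0 + count([5, 2, 5], 1)
lst[0]=5 != 1: 0 + count([2, 5], 1)
lst[0]=2 != 1: 0 + count([5], 1)
lst[0]=5 != 1: 0 + count([], 1)
= 0


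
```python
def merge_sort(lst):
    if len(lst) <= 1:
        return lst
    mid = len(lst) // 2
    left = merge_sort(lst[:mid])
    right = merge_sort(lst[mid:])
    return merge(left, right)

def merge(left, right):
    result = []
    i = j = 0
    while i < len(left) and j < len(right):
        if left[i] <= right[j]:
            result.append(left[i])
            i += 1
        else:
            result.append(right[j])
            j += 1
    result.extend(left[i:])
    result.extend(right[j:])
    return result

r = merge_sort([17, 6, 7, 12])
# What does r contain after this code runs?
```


merge_sort([17, 6, 7, 12])
Split into [17, 6] and [7, 12]
Left sorted: [6, 17]
Right sorted: [7, 12]
Merge [6, 17] and [7, 12]
= [6, 7, 12, 17]


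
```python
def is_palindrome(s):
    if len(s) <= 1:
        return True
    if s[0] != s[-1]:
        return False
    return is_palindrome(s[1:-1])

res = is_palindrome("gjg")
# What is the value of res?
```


is_palindrome("gjg")
"gjg": s[0]='g' == s[-1]='g' -> is_palindrome("j")
"j": len <= 1 -> True
= True


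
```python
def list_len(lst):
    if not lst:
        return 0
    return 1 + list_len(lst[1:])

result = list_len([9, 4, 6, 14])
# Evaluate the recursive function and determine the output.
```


list_len([9, 4, 6, 14])
= 1 + list_len([4, 6, 14])
= 1 + 1 + list_len([6, 14])
= 1 + 1 + 1 + list_len([14])
= 1 + 1 + 1 + 1 + list_len([])
= 1 + 1 + 1 + 1 + 0
= 4


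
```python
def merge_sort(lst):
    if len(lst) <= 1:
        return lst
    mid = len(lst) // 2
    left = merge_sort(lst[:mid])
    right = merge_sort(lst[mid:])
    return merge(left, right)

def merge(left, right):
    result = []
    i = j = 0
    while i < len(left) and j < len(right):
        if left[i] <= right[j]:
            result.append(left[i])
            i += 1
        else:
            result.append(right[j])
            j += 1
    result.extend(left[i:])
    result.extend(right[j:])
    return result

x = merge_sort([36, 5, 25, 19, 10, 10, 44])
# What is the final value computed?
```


merge_sort([36, 5, 25, 19, 10, 10, 44])
Split into [36, 5, 25] and [19, 10, 10, 44]
Left sorted: [5, 25, 36]
Right sorted: [10, 10, 19, 44]
Merge [5, 25, 36] and [10, 10, 19, 44]
= [5, 10, 10, 19, 25, 36, 44]


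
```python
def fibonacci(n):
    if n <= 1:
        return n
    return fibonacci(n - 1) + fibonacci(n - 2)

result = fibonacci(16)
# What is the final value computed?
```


fibonacci(16)
= fibonacci(15) + fibonacci(14)
= (fibonacci(14) + fibonacci(13)) + fibonacci(14)
Computing bottom-up: fibonacci(0)=0, fibonacci(1)=1, fibonacci(2)=1, fibonacci(3)=2, fibonacci(4)=3, fibonacci(5)=5, fibonacci(6)=8, fibonacci(7)=13, fibonacci(8)=21, fibonacci(9)=34, fibonacci(10)=55, fibonacci(11)=89, fibonacci(12)=144, fibonacci(13)=233, fibonacci(14)=377, fibonacci(15)=610, fibonacci(16)=987
= 987


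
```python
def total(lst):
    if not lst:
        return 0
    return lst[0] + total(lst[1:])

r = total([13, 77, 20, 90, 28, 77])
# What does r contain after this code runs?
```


total([13, 77, 20, 90, 28, 77])
= 13 + total([77, 20, 90, 28, 77])
= 13 + 77 + total([20, 90, 28, 77])
= 13 + 77 + 20 + total([90, 28, 77])
= 13 + 77 + 20 + 90 + total([28, 77])
= 13 + 77 + 20 + 90 + 28 + total([77])
= 13 + 77 + 20 + 90 + 28 + 77 + total([])
= 13 + 77 + 20 + 90 + 28 + 77 + 0
= 305


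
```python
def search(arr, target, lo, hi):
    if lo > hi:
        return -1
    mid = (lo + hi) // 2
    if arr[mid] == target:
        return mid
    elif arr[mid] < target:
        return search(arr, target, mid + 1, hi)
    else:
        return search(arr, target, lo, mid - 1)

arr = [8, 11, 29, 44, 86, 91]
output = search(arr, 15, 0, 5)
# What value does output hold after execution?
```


search(arr, 15, 0, 5)
lo=0, hi=5, mid=2, arr[mid]=29
29 > 15, search left half
lo=0, hi=1, mid=0, arr[mid]=8
8 < 15, search right half
lo=1, hi=1, mid=1, arr[mid]=11
11 < 15, search right half
lo > hi, target not found, return -1
= -1


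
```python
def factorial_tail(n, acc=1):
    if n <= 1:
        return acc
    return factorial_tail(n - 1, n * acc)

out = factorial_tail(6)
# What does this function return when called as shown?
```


factorial_tail(6, 1)
= factorial_tail(5, 6 * 1) = factorial_tail(5, 6)
= factorial_tail(4, 5 * 6) = factorial_tail(4, 30)
= factorial_tail(3, 4 * 30) = factorial_tail(3, 120)
= factorial_tail(2, 3 * 120) = factorial_tail(2, 360)
= factorial_tail(1, 2 * 360) = factorial_tail(1, 720)
n <= 1, return acc = 720


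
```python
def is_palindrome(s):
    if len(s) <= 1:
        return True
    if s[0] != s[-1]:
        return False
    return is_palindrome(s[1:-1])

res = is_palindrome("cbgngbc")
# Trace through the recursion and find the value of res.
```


is_palindrome("cbgngbc")
"cbgngbc": s[0]='c' == s[-1]='c' -> is_palindrome("bgngb")
"bgngb": s[0]='b' == s[-1]='b' -> is_palindrome("gng")
"gng": s[0]='g' == s[-1]='g' -> is_palindrome("n")
"n": len <= 1 -> True
= True


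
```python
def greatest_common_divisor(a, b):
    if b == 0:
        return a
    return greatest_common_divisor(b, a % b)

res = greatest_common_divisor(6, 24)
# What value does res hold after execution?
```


greatest_common_divisor(6, 24)
= greatest_common_divisor(24, 6 % 24) = greatest_common_divisor(24, 6)
= greatest_common_divisor(6, 24 % 6) = greatest_common_divisor(6, 0)
b == 0, return a = 6


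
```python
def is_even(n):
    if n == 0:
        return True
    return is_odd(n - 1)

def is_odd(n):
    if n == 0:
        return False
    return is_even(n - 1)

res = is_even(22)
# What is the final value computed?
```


is_even(22)
= is_odd(21)
= is_even(20)
= is_odd(19)
= is_even(18)
= is_odd(17)
= is_even(16)
= is_odd(15)
= is_even(14)
= is_odd(13)
= is_even(12)
= is_odd(11)
= is_even(10)
= is_odd(9)
= is_even(8)
= is_odd(7)
= is_even(6)
= is_odd(5)
= is_even(4)
= is_odd(3)
= is_even(2)
= is_odd(1)
= is_even(0)
n == 0: return True
= True


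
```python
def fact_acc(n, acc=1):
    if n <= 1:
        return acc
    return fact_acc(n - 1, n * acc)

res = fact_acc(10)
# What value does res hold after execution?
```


fact_acc(10, 1)
= fact_acc(9, 10 * 1) = fact_acc(9, 10)
= fact_acc(8, 9 * 10) = fact_acc(8, 90)
= fact_acc(7, 8 * 90) = fact_acc(7, 720)
= fact_acc(6, 7 * 720) = fact_acc(6, 5040)
= fact_acc(5, 6 * 5040) = fact_acc(5, 30240)
= fact_acc(4, 5 * 30240) = fact_acc(4, 151200)
= fact_acc(3, 4 * 151200) = fact_acc(3, 604800)
= fact_acc(2, 3 * 604800) = fact_acc(2, 1814400)
= fact_acc(1, 2 * 1814400) = fact_acc(1, 3628800)
n <= 1, return acc = 3628800


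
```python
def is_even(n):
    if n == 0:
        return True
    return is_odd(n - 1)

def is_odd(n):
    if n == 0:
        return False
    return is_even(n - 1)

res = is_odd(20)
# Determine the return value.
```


is_odd(20)
= is_even(19)
= is_odd(18)
= is_even(17)
= is_odd(16)
= is_even(15)
= is_odd(14)
= is_even(13)
= is_odd(12)
= is_even(11)
= is_odd(10)
= is_even(9)
= is_odd(8)
= is_even(7)
= is_odd(6)
= is_even(5)
= is_odd(4)
= is_even(3)
= is_odd(2)
= is_even(1)
= is_odd(0)
n == 0: return False
= False


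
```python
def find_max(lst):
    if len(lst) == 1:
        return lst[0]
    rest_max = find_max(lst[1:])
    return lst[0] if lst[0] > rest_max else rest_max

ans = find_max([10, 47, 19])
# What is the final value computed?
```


find_max([10, 47, 19])
= compare 10 with find_max([47, 19])
= compare 47 with find_max([19])
Base: find_max([19]) = 19
compare 47 with 19: max = 47
compare 10 with 47: max = 47
= 47


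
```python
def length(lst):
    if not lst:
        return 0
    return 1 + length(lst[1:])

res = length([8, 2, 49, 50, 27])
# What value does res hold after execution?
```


length([8, 2, 49, 50, 27])
= 1 + length([2, 49, 50, 27])
= 1 + 1 + length([49, 50, 27])
= 1 + 1 + 1 + length([50, 27])
= 1 + 1 + 1 + 1 + length([27])
= 1 + 1 + 1 + 1 + 1 + length([])
= 1 + 1 + 1 + 1 + 1 + 0
= 5


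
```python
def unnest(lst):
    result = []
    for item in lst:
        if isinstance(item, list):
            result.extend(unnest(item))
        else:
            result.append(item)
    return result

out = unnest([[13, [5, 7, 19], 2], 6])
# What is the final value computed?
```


unnest([[13, [5, 7, 19], 2], 6])
Processing each element:
  [13, [5, 7, 19], 2] is a list -> unnest recursively -> [13, 5, 7, 19, 2]
  6 is not a list -> append 6
= [13, 5, 7, 19, 2, 6]


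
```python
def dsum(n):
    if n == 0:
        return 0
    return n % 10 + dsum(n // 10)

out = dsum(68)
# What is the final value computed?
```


dsum(68)
= 8 + dsum(6)
= 8 + 6 + dsum(0)
= 8 + 6 + 0
= 14


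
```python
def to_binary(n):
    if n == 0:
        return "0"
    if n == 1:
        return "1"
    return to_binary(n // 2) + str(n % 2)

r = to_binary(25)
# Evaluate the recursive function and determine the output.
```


to_binary(25)
= to_binary(12) + "1"
= to_binary(6) + "0" + "1"
= to_binary(3) + "0" + "0" + "1"
= to_binary(1) + "1" + "0" + "0" + "1"
= "1" + "1" + "0" + "0" + "1"
= "11001"


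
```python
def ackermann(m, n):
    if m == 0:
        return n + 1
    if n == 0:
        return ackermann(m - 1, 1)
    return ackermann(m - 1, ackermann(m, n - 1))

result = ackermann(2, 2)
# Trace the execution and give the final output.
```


ackermann(2, 2)
= ackermann(1, ackermann(2, 1))
First compute ackermann(2, 1) = 5
= ackermann(1, 5)
= 7


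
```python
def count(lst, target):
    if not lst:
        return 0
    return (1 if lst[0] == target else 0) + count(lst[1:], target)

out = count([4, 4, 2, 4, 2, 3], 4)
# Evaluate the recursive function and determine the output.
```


count([4, 4, 2, 4, 2, 3], 4)
lst[0]=4 == 4: 1 + count([4, 2, 4, 2, 3], 4)
lst[0]=4 == 4: 1 + count([2, 4, 2, 3], 4)
lst[0]=2 != 4: 0 + count([4, 2, 3], 4)
lst[0]=4 == 4: 1 + count([2, 3], 4)
lst[0]=2 != 4: 0 + count([3], 4)
lst[0]=3 != 4: 0 + count([], 4)
= 3


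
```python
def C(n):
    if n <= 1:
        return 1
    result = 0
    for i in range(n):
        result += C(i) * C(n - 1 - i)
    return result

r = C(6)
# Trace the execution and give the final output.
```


C(6)
= sum of C(i) * C(6-1-i) for i in 0..5
First compute sub-values bottom-up:
  C(0) = 1, C(1) = 1
  C(2) = 1*1 + 1*1 = 2
  C(3) = 1*2 + 1*1 + 2*1 = 5
  C(4) = 1*5 + 1*2 + 2*1 + 5*1 = 14
  C(5) = 1*14 + 1*5 + 2*2 + 5*1 + 14*1 = 42
Now C(6):
  C(0)*C(5) = 1*42 = 42
  C(1)*C(4) = 1*14 = 14
  C(2)*C(3) = 2*5 = 10
  C(3)*C(2) = 5*2 = 10
  C(4)*C(1) = 14*1 = 14
  C(5)*C(0) = 42*1 = 42
= 42 + 14 + 10 + 10 + 14 + 42
= 132


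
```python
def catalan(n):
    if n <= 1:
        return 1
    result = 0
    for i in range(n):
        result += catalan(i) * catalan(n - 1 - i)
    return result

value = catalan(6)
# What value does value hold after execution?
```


catalan(6)
= sum of catalan(i) * catalan(6-1-i) for i in 0..5
First compute sub-values bottom-up:
  catalan(0) = 1, catalan(1) = 1
  catalan(2) = 1*1 + 1*1 = 2
  catalan(3) = 1*2 + 1*1 + 2*1 = 5
  catalan(4) = 1*5 + 1*2 + 2*1 + 5*1 = 14
  catalan(5) = 1*14 + 1*5 + 2*2 + 5*1 + 14*1 = 42
Now catalan(6):
  catalan(0)*catalan(5) = 1*42 = 42
  catalan(1)*catalan(4) = 1*14 = 14
  catalan(2)*catalan(3) = 2*5 = 10
  catalan(3)*catalan(2) = 5*2 = 10
  catalan(4)*catalan(1) = 14*1 = 14
  catalan(5)*catalan(0) = 42*1 = 42
= 42 + 14 + 10 + 10 + 14 + 42
= 132


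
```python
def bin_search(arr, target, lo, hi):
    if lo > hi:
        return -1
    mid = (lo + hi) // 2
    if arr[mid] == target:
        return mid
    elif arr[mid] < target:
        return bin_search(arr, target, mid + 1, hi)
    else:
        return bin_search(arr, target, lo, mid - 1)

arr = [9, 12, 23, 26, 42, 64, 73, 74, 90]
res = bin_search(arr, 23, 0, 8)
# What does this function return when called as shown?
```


bin_search(arr, 23, 0, 8)
lo=0, hi=8, mid=4, arr[mid]=42
42 > 23, search left half
lo=0, hi=3, mid=1, arr[mid]=12
12 < 23, search right half
lo=2, hi=3, mid=2, arr[mid]=23
arr[2] == 23, found at index 2
= 2


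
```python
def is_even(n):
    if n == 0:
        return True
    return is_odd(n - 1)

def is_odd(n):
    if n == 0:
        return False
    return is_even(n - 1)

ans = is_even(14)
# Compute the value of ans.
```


is_even(14)
= is_odd(13)
= is_even(12)
= is_odd(11)
= is_even(10)
= is_odd(9)
= is_even(8)
= is_odd(7)
= is_even(6)
= is_odd(5)
= is_even(4)
= is_odd(3)
= is_even(2)
= is_odd(1)
= is_even(0)
n == 0: return True
= True


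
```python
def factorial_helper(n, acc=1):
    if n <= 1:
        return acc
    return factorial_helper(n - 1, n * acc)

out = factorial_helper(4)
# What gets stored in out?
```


factorial_helper(4, 1)
= factorial_helper(3, 4 * 1) = factorial_helper(3, 4)
= factorial_helper(2, 3 * 4) = factorial_helper(2, 12)
= factorial_helper(1, 2 * 12) = factorial_helper(1, 24)
n <= 1, return acc = 24


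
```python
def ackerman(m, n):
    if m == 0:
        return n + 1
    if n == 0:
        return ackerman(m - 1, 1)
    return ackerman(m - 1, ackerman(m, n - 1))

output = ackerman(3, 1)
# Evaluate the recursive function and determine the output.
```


ackerman(3, 1)
= ackerman(2, ackerman(3, 0))
First compute ackerman(3, 0) = 5
= ackerman(2, 5)
= 13


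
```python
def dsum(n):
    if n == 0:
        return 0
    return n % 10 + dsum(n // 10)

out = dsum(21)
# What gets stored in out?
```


dsum(21)
= 1 + dsum(2)
= 1 + 2 + dsum(0)
= 1 + 2 + 0
= 3


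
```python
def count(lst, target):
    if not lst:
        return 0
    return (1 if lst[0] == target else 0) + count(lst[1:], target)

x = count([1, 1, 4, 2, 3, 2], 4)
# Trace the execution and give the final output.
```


count([1, 1, 4, 2, 3, 2], 4)
lst[0]=1 != 4: 0 + count([1, 4, 2, 3, 2], 4)
lst[0]=1 != 4: 0 + count([4, 2, 3, 2], 4)
lst[0]=4 == 4: 1 + count([2, 3, 2], 4)
lst[0]=2 != 4: 0 + count([3, 2], 4)
lst[0]=3 != 4: 0 + count([2], 4)
lst[0]=2 != 4: 0 + count([], 4)
= 1


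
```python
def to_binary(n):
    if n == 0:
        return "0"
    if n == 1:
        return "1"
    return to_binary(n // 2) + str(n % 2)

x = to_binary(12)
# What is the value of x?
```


to_binary(12)
= to_binary(6) + "0"
= to_binary(3) + "0" + "0"
= to_binary(1) + "1" + "0" + "0"
= "1" + "1" + "0" + "0"
= "1100"


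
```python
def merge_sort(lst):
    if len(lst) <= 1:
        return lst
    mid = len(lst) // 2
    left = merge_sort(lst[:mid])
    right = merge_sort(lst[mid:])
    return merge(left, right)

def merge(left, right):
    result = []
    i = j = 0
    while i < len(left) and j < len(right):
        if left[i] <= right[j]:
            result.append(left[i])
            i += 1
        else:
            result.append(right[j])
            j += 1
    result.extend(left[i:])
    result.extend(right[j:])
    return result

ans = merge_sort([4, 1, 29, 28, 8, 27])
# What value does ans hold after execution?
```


merge_sort([4, 1, 29, 28, 8, 27])
Split into [4, 1, 29] and [28, 8, 27]
Left sorted: [1, 4, 29]
Right sorted: [8, 27, 28]
Merge [1, 4, 29] and [8, 27, 28]
= [1, 4, 8, 27, 28, 29]


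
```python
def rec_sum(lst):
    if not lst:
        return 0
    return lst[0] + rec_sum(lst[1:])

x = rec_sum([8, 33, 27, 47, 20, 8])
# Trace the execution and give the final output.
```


rec_sum([8, 33, 27, 47, 20, 8])
= 8 + rec_sum([33, 27, 47, 20, 8])
= 8 + 33 + rec_sum([27, 47, 20, 8])
= 8 + 33 + 27 + rec_sum([47, 20, 8])
= 8 + 33 + 27 + 47 + rec_sum([20, 8])
= 8 + 33 + 27 + 47 + 20 + rec_sum([8])
= 8 + 33 + 27 + 47 + 20 + 8 + rec_sum([])
= 8 + 33 + 27 + 47 + 20 + 8 + 0
= 143


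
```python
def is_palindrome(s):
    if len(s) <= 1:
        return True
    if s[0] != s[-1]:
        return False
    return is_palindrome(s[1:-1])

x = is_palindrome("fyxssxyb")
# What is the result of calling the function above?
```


is_palindrome("fyxssxyb")
"fyxssxyb": s[0]='f' != s[-1]='b' -> False
= False


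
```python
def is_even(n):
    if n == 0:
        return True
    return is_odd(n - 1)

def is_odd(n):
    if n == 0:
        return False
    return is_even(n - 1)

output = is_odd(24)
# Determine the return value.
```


is_odd(24)
= is_even(23)
= is_odd(22)
= is_even(21)
= is_odd(20)
= is_even(19)
= is_odd(18)
= is_even(17)
= is_odd(16)
= is_even(15)
= is_odd(14)
= is_even(13)
= is_odd(12)
= is_even(11)
= is_odd(10)
= is_even(9)
= is_odd(8)
= is_even(7)
= is_odd(6)
= is_even(5)
= is_odd(4)
= is_even(3)
= is_odd(2)
= is_even(1)
= is_odd(0)
n == 0: return False
= False


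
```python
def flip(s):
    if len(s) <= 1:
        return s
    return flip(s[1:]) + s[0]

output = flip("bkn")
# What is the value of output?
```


flip("bkn")
= flip("kn") + "b"
= flip("n") + "k" + "b"
= "n" + "k" + "b"
= "nkb"


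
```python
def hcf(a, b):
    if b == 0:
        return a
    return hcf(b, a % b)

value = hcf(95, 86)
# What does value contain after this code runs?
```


hcf(95, 86)
= hcf(86, 95 % 86) = hcf(86, 9)
= hcf(9, 86 % 9) = hcf(9, 5)
= hcf(5, 9 % 5) = hcf(5, 4)
= hcf(4, 5 % 4) = hcf(4, 1)
= hcf(1, 4 % 1) = hcf(1, 0)
b == 0, return a = 1


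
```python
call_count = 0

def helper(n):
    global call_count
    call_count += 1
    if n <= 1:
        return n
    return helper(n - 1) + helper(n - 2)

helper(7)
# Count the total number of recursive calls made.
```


helper(7) calls helper(6) and helper(5); each non-base call branches into two more.
Let C(k) = total number of calls made by helper(k), including the call to helper(k) itself.
Base cases: C(0) = 1, C(1) = 1
Recurrence: C(k) = 1 + C(k-1) + C(k-2)
  C(2) = 1 + C(1) + C(0) = 1 + 1 + 1 = 3
  C(3) = 1 + C(2) + C(1) = 1 + 3 + 1 = 5
  C(4) = 1 + C(3) + C(2) = 1 + 5 + 3 = 9
  C(5) = 1 + C(4) + C(3) = 1 + 9 + 5 = 15
  C(6) = 1 + C(5) + C(4) = 1 + 15 + 9 = 25
  C(7) = 1 + C(6) + C(5) = 1 + 25 + 15 = 41
Total calls = C(7) = 41


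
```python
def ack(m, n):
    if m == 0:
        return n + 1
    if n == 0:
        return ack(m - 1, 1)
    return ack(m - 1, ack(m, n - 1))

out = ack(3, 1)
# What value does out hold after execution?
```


ack(3, 1)
= ack(2, ack(3, 0))
First compute ack(3, 0) = 5
= ack(2, 5)
= 13


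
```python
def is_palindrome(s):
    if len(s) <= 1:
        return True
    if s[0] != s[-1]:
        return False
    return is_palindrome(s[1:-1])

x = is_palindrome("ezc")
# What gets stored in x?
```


is_palindrome("ezc")
"ezc": s[0]='e' != s[-1]='c' -> False
= False


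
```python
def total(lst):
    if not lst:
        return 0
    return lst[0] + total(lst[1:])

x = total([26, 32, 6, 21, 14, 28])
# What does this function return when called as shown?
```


total([26, 32, 6, 21, 14, 28])
= 26 + total([32, 6, 21, 14, 28])
= 26 + 32 + total([6, 21, 14, 28])
= 26 + 32 + 6 + total([21, 14, 28])
= 26 + 32 + 6 + 21 + total([14, 28])
= 26 + 32 + 6 + 21 + 14 + total([28])
= 26 + 32 + 6 + 21 + 14 + 28 + total([])
= 26 + 32 + 6 + 21 + 14 + 28 + 0
= 127


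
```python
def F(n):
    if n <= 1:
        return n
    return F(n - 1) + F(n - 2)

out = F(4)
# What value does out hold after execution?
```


F(4)
= F(3) + F(2)
= (F(2) + F(1)) + F(2)
Computing bottom-up: F(0)=0, F(1)=1, F(2)=1, F(3)=2, F(4)=3
= 3


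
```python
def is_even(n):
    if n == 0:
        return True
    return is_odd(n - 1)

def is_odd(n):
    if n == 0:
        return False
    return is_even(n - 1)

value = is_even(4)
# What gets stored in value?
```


is_even(4)
= is_odd(3)
= is_even(2)
= is_odd(1)
= is_even(0)
n == 0: return True
= True


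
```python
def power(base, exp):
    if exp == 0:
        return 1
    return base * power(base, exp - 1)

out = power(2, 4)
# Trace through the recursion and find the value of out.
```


power(2, 4)
= 2 * power(2, 3)
= 2 * 2 * power(2, 2)
= 2 * 2 * 2 * power(2, 1)
= 2 * 2 * 2 * 2 * power(2, 0)
= 2 * 2 * 2 * 2 * 1
= 16


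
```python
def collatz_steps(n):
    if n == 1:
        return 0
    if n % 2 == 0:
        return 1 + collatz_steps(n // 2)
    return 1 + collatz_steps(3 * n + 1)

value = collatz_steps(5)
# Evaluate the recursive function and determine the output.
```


collatz_steps(5)
5 is odd -> 3*5+1 = 16 -> collatz_steps(16)
16 is even -> collatz_steps(8)
8 is even -> collatz_steps(4)
4 is even -> collatz_steps(2)
2 is even -> collatz_steps(1)
Reached 1 after 5 steps
= 5


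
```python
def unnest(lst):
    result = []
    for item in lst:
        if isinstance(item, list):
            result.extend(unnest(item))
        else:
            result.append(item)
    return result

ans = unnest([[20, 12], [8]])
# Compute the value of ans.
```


unnest([[20, 12], [8]])
Processing each element:
  [20, 12] is a list -> unnest recursively -> [20, 12]
  [8] is a list -> unnest recursively -> [8]
= [20, 12, 8]


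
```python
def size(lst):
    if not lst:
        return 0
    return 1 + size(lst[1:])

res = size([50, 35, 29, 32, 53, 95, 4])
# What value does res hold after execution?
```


size([50, 35, 29, 32, 53, 95, 4])
= 1 + size([35, 29, 32, 53, 95, 4])
= 1 + 1 + size([29, 32, 53, 95, 4])
= 1 + 1 + 1 + size([32, 53, 95, 4])
= 1 + 1 + 1 + 1 + size([53, 95, 4])
= 1 + 1 + 1 + 1 + 1 + size([95, 4])
= 1 + 1 + 1 + 1 + 1 + 1 + size([4])
= 1 + 1 + 1 + 1 + 1 + 1 + 1 + size([])
= 1 + 1 + 1 + 1 + 1 + 1 + 1 + 0
= 7


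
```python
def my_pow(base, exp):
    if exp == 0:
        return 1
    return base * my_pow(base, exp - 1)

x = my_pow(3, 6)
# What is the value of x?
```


my_pow(3, 6)
= 3 * my_pow(3, 5)
= 3 * 3 * my_pow(3, 4)
= 3 * 3 * 3 * my_pow(3, 3)
= 3 * 3 * 3 * 3 * my_pow(3, 2)
= 3 * 3 * 3 * 3 * 3 * my_pow(3, 1)
= 3 * 3 * 3 * 3 * 3 * 3 * my_pow(3, 0)
= 3 * 3 * 3 * 3 * 3 * 3 * 1
= 729


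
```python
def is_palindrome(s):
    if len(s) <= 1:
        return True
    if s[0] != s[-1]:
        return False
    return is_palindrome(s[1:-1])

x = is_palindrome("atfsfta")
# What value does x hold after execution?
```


is_palindrome("atfsfta")
"atfsfta": s[0]='a' == s[-1]='a' -> is_palindrome("tfsft")
"tfsft": s[0]='t' == s[-1]='t' -> is_palindrome("fsf")
"fsf": s[0]='f' == s[-1]='f' -> is_palindrome("s")
"s": len <= 1 -> True
= True


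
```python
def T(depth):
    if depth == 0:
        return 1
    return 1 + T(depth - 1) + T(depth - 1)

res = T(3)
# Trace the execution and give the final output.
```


T(3)
= 1 + T(2) + T(2)
= 1 + 2 * T(2)
T(k) = 2^(k+1) - 1
T(0) = 1
T(1) = 3
T(2) = 7
T(3) = 15
T(3) = 2^4 - 1 = 15


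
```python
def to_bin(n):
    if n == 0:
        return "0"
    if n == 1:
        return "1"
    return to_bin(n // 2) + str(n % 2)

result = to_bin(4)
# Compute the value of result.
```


to_bin(4)
= to_bin(2) + "0"
= to_bin(1) + "0" + "0"
= "1" + "0" + "0"
= "100"


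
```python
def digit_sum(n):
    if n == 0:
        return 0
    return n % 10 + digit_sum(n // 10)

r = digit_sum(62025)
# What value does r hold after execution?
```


digit_sum(62025)
= 5 + digit_sum(6202)
= 5 + 2 + digit_sum(620)
= 5 + 2 + 0 + digit_sum(62)
= 5 + 2 + 0 + 2 + digit_sum(6)
= 5 + 2 + 0 + 2 + 6 + digit_sum(0)
= 5 + 2 + 0 + 2 + 6 + 0
= 15


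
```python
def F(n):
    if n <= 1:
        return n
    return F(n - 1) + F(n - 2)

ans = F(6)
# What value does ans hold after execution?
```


F(6)
= F(5) + F(4)
= (F(4) + F(3)) + F(4)
Computing bottom-up: F(0)=0, F(1)=1, F(2)=1, F(3)=2, F(4)=3, F(5)=5, F(6)=8
= 8


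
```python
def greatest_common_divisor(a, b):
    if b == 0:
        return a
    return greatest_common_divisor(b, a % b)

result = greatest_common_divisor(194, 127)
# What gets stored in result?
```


greatest_common_divisor(194, 127)
= greatest_common_divisor(127, 194 % 127) = greatest_common_divisor(127, 67)
= greatest_common_divisor(67, 127 % 67) = greatest_common_divisor(67, 60)
= greatest_common_divisor(60, 67 % 60) = greatest_common_divisor(60, 7)
= greatest_common_divisor(7, 60 % 7) = greatest_common_divisor(7, 4)
= greatest_common_divisor(4, 7 % 4) = greatest_common_divisor(4, 3)
= greatest_common_divisor(3, 4 % 3) = greatest_common_divisor(3, 1)
= greatest_common_divisor(1, 3 % 1) = greatest_common_divisor(1, 0)
b == 0, return a = 1


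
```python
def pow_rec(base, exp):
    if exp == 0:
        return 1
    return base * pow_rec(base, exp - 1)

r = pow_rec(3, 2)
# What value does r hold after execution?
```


pow_rec(3, 2)
= 3 * pow_rec(3, 1)
= 3 * 3 * pow_rec(3, 0)
= 3 * 3 * 1
= 9


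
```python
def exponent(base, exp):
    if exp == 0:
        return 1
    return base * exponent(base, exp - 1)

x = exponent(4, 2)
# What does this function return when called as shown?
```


exponent(4, 2)
= 4 * exponent(4, 1)
= 4 * 4 * exponent(4, 0)
= 4 * 4 * 1
= 16


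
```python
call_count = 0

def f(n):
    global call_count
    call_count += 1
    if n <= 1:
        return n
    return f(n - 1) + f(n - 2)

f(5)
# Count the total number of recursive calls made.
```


f(5) calls f(4) and f(3); each non-base call branches into two more.
Let C(k) = total number of calls made by f(k), including the call to f(k) itself.
Base cases: C(0) = 1, C(1) = 1
Recurrence: C(k) = 1 + C(k-1) + C(k-2)
  C(2) = 1 + C(1) + C(0) = 1 + 1 + 1 = 3
  C(3) = 1 + C(2) + C(1) = 1 + 3 + 1 = 5
  C(4) = 1 + C(3) + C(2) = 1 + 5 + 3 = 9
  C(5) = 1 + C(4) + C(3) = 1 + 9 + 5 = 15
Total calls = C(5) = 15


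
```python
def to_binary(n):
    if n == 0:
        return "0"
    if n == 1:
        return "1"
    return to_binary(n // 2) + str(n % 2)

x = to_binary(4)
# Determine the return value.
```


to_binary(4)
= to_binary(2) + "0"
= to_binary(1) + "0" + "0"
= "1" + "0" + "0"
= "100"


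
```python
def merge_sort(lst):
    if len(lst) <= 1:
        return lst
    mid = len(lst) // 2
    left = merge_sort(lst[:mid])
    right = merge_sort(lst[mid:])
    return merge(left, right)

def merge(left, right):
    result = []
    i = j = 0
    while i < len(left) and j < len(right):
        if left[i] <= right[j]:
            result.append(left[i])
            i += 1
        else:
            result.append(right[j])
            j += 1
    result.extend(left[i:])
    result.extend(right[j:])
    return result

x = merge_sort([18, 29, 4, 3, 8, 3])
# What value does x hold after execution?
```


merge_sort([18, 29, 4, 3, 8, 3])
Split into [18, 29, 4] and [3, 8, 3]
Left sorted: [4, 18, 29]
Right sorted: [3, 3, 8]
Merge [4, 18, 29] and [3, 3, 8]
= [3, 3, 4, 8, 18, 29]


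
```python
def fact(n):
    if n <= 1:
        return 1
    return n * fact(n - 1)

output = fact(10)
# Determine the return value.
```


fact(10)
= 10 * fact(9)
= 10 * 9 * fact(8)
= 10 * 9 * 8 * fact(7)
= 10 * 9 * 8 * 7 * fact(6)
= 10 * 9 * 8 * 7 * 6 * fact(5)
= 10 * 9 * 8 * 7 * 6 * 5 * fact(4)
= 10 * 9 * 8 * 7 * 6 * 5 * 4 * fact(3)
= 10 * 9 * 8 * 7 * 6 * 5 * 4 * 3 * fact(2)
= 10 * 9 * 8 * 7 * 6 * 5 * 4 * 3 * 2 * fact(1)
= 10 * 9 * 8 * 7 * 6 * 5 * 4 * 3 * 2 * 1
= 3628800


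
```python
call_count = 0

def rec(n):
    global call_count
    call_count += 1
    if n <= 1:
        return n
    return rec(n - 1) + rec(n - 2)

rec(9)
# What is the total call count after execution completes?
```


rec(9) calls rec(8) and rec(7); each non-base call branches into two more.
Let C(k) = total number of calls made by rec(k), including the call to rec(k) itself.
Base cases: C(0) = 1, C(1) = 1
Recurrence: C(k) = 1 + C(k-1) + C(k-2)
  C(2) = 1 + C(1) + C(0) = 1 + 1 + 1 = 3
  C(3) = 1 + C(2) + C(1) = 1 + 3 + 1 = 5
  C(4) = 1 + C(3) + C(2) = 1 + 5 + 3 = 9
  C(5) = 1 + C(4) + C(3) = 1 + 9 + 5 = 15
  C(6) = 1 + C(5) + C(4) = 1 + 15 + 9 = 25
  C(7) = 1 + C(6) + C(5) = 1 + 25 + 15 = 41
  C(8) = 1 + C(7) + C(6) = 1 + 41 + 25 = 67
  C(9) = 1 + C(8) + C(7) = 1 + 67 + 41 = 109
Total calls = C(9) = 109


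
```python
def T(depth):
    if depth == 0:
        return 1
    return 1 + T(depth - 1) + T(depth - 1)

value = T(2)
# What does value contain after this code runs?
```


T(2)
= 1 + T(1) + T(1)
= 1 + 2 * T(1)
T(k) = 2^(k+1) - 1
T(0) = 1
T(1) = 3
T(2) = 7
T(2) = 2^3 - 1 = 7


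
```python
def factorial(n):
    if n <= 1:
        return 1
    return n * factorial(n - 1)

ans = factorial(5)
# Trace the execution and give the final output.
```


factorial(5)
= 5 * factorial(4)
= 5 * 4 * factorial(3)
= 5 * 4 * 3 * factorial(2)
= 5 * 4 * 3 * 2 * factorial(1)
= 5 * 4 * 3 * 2 * 1
= 120


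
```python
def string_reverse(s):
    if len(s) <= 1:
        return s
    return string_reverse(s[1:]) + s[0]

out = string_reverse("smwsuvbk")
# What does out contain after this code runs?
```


string_reverse("smwsuvbk")
= string_reverse("mwsuvbk") + "s"
= string_reverse("wsuvbk") + "m" + "s"
= string_reverse("suvbk") + "w" + "m" + "s"
= string_reverse("uvbk") + "s" + "w" + "m" + "s"
= string_reverse("vbk") + "u" + "s" + "w" + "m" + "s"
= string_reverse("bk") + "v" + "u" + "s" + "w" + "m" + "s"
= string_reverse("k") + "b" + "v" + "u" + "s" + "w" + "m" + "s"
= "k" + "b" + "v" + "u" + "s" + "w" + "m" + "s"
= "kbvuswms"


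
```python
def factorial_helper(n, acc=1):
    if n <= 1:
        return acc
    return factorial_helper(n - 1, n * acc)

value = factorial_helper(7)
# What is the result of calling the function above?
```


factorial_helper(7, 1)
= factorial_helper(6, 7 * 1) = factorial_helper(6, 7)
= factorial_helper(5, 6 * 7) = factorial_helper(5, 42)
= factorial_helper(4, 5 * 42) = factorial_helper(4, 210)
= factorial_helper(3, 4 * 210) = factorial_helper(3, 840)
= factorial_helper(2, 3 * 840) = factorial_helper(2, 2520)
= factorial_helper(1, 2 * 2520) = factorial_helper(1, 5040)
n <= 1, return acc = 5040


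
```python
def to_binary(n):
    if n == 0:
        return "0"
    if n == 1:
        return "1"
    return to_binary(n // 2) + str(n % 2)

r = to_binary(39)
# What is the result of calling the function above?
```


to_binary(39)
= to_binary(19) + "1"
= to_binary(9) + "1" + "1"
= to_binary(4) + "1" + "1" + "1"
= to_binary(2) + "0" + "1" + "1" + "1"
= to_binary(1) + "0" + "0" + "1" + "1" + "1"
= "1" + "0" + "0" + "1" + "1" + "1"
= "100111"


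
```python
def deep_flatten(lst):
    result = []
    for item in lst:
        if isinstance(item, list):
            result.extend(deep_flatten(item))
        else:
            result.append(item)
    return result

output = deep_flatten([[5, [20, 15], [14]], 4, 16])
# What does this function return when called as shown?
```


deep_flatten([[5, [20, 15], [14]], 4, 16])
Processing each element:
  [5, [20, 15], [14]] is a list -> deep_flatten recursively -> [5, 20, 15, 14]
  4 is not a list -> append 4
  16 is not a list -> append 16
= [5, 20, 15, 14, 4, 16]


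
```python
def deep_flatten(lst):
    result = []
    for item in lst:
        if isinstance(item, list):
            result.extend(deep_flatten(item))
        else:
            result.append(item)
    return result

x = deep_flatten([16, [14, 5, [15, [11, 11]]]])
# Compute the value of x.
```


deep_flatten([16, [14, 5, [15, [11, 11]]]])
Processing each element:
  16 is not a list -> append 16
  [14, 5, [15, [11, 11]]] is a list -> deep_flatten recursively -> [14, 5, 15, 11, 11]
= [16, 14, 5, 15, 11, 11]


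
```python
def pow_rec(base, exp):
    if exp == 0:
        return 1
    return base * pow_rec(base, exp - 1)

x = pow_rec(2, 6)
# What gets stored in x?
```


pow_rec(2, 6)
= 2 * pow_rec(2, 5)
= 2 * 2 * pow_rec(2, 4)
= 2 * 2 * 2 * pow_rec(2, 3)
= 2 * 2 * 2 * 2 * pow_rec(2, 2)
= 2 * 2 * 2 * 2 * 2 * pow_rec(2, 1)
= 2 * 2 * 2 * 2 * 2 * 2 * pow_rec(2, 0)
= 2 * 2 * 2 * 2 * 2 * 2 * 1
= 64


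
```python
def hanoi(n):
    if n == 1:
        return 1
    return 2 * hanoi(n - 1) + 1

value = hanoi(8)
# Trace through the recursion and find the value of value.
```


hanoi(8)
= 2 * hanoi(7) + 1
= 2 * (2 * hanoi(6) + 1) + 1
= 2 * (2 * (2 * hanoi(5) + 1) + 1) + 1
= 2 * (2 * (2 * (2 * hanoi(4) + 1) + 1) + 1) + 1
= 2 * (2 * (2 * (2 * (2 * hanoi(3) + 1) + 1) + 1) + 1) + 1
= 2 * (2 * (2 * (2 * (2 * (2 * hanoi(2) + 1) + 1) + 1) + 1) + 1) + 1
= 2 * (2 * (2 * (2 * (2 * (2 * (2 * hanoi(1) + 1) + 1) + 1) + 1) + 1) + 1) + 1
Now compute bottom-up:
hanoi(1) = 1
hanoi(2) = 2 * 1 + 1 = 3
hanoi(3) = 2 * 3 + 1 = 7
hanoi(4) = 2 * 7 + 1 = 15
hanoi(5) = 2 * 15 + 1 = 31
hanoi(6) = 2 * 31 + 1 = 63
hanoi(7) = 2 * 63 + 1 = 127
hanoi(8) = 2 * 127 + 1 = 255
= 255


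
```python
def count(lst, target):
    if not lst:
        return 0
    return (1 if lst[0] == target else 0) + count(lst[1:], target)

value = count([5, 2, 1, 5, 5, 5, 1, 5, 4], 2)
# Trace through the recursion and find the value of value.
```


count([5, 2, 1, 5, 5, 5, 1, 5, 4], 2)
lst[0]=5 != 2: 0 + count([2, 1, 5, 5, 5, 1, 5, 4], 2)
lst[0]=2 == 2: 1 + count([1, 5, 5, 5, 1, 5, 4], 2)
lst[0]=1 != 2: 0 + count([5, 5, 5, 1, 5, 4], 2)
lst[0]=5 != 2: 0 + count([5, 5, 1, 5, 4], 2)
lst[0]=5 != 2: 0 + count([5, 1, 5, 4], 2)
lst[0]=5 != 2: 0 + count([1, 5, 4], 2)
lst[0]=1 != 2: 0 + count([5, 4], 2)
lst[0]=5 != 2: 0 + count([4], 2)
lst[0]=4 != 2: 0 + count([], 2)
= 1


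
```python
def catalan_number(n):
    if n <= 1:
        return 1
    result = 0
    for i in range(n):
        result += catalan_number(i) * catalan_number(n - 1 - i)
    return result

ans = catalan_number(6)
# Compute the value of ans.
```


catalan_number(6)
= sum of catalan_number(i) * catalan_number(6-1-i) for i in 0..5
First compute sub-values bottom-up:
  catalan_number(0) = 1, catalan_number(1) = 1
  catalan_number(2) = 1*1 + 1*1 = 2
  catalan_number(3) = 1*2 + 1*1 + 2*1 = 5
  catalan_number(4) = 1*5 + 1*2 + 2*1 + 5*1 = 14
  catalan_number(5) = 1*14 + 1*5 + 2*2 + 5*1 + 14*1 = 42
Now catalan_number(6):
  catalan_number(0)*catalan_number(5) = 1*42 = 42
  catalan_number(1)*catalan_number(4) = 1*14 = 14
  catalan_number(2)*catalan_number(3) = 2*5 = 10
  catalan_number(3)*catalan_number(2) = 5*2 = 10
  catalan_number(4)*catalan_number(1) = 14*1 = 14
  catalan_number(5)*catalan_number(0) = 42*1 = 42
= 42 + 14 + 10 + 10 + 14 + 42
= 132


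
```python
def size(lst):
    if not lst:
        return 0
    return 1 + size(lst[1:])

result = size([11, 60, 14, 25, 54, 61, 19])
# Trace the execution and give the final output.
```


size([11, 60, 14, 25, 54, 61, 19])
= 1 + size([60, 14, 25, 54, 61, 19])
= 1 + 1 + size([14, 25, 54, 61, 19])
= 1 + 1 + 1 + size([25, 54, 61, 19])
= 1 + 1 + 1 + 1 + size([54, 61, 19])
= 1 + 1 + 1 + 1 + 1 + size([61, 19])
= 1 + 1 + 1 + 1 + 1 + 1 + size([19])
= 1 + 1 + 1 + 1 + 1 + 1 + 1 + size([])
= 1 + 1 + 1 + 1 + 1 + 1 + 1 + 0
= 7


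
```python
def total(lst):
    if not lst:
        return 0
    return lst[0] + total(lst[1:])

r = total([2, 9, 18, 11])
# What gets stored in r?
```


total([2, 9, 18, 11])
= 2 + total([9, 18, 11])
= 2 + 9 + total([18, 11])
= 2 + 9 + 18 + total([11])
= 2 + 9 + 18 + 11 + total([])
= 2 + 9 + 18 + 11 + 0
= 40


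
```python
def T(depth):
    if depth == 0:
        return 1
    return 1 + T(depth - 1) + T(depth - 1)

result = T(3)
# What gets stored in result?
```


T(3)
= 1 + T(2) + T(2)
= 1 + 2 * T(2)
T(k) = 2^(k+1) - 1
T(0) = 1
T(1) = 3
T(2) = 7
T(3) = 15
T(3) = 2^4 - 1 = 15


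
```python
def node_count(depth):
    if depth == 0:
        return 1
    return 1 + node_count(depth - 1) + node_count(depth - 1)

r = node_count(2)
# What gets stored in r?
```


node_count(2)
= 1 + node_count(1) + node_count(1)
= 1 + 2 * node_count(1)
node_count(k) = 2^(k+1) - 1
node_count(0) = 1
node_count(1) = 3
node_count(2) = 7
node_count(2) = 2^3 - 1 = 7


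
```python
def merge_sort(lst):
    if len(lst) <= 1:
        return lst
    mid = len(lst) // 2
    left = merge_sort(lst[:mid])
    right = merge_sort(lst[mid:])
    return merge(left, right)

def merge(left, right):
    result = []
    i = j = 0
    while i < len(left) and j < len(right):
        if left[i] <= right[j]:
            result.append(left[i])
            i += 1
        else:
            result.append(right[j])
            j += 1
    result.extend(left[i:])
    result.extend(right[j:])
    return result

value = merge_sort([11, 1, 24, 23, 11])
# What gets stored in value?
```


merge_sort([11, 1, 24, 23, 11])
Split into [11, 1] and [24, 23, 11]
Left sorted: [1, 11]
Right sorted: [11, 23, 24]
Merge [1, 11] and [11, 23, 24]
= [1, 11, 11, 23, 24]


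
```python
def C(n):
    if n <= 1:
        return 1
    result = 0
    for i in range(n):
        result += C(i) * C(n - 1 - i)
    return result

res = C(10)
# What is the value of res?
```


C(10)
= sum of C(i) * C(10-1-i) for i in 0..9
First compute sub-values bottom-up:
  C(0) = 1, C(1) = 1
  C(2) = 1*1 + 1*1 = 2
  C(3) = 1*2 + 1*1 + 2*1 = 5
  C(4) = 1*5 + 1*2 + 2*1 + 5*1 = 14
  C(5) = 1*14 + 1*5 + 2*2 + 5*1 + 14*1 = 42
  C(6) = 1*42 + 1*14 + 2*5 + 5*2 + 14*1 + 42*1 = 132
  C(7) = 1*132 + 1*42 + 2*14 + 5*5 + 14*2 + 42*1 + 132*1 = 429
  C(8) = 1*429 + 1*132 + 2*42 + 5*14 + 14*5 + 42*2 + 132*1 + 429*1 = 1430
  C(9) = 1*1430 + 1*429 + 2*132 + 5*42 + 14*14 + 42*5 + 132*2 + 429*1 + 1430*1 = 4862
Now C(10):
  C(0)*C(9) = 1*4862 = 4862
  C(1)*C(8) = 1*1430 = 1430
  C(2)*C(7) = 2*429 = 858
  C(3)*C(6) = 5*132 = 660
  C(4)*C(5) = 14*42 = 588
  C(5)*C(4) = 42*14 = 588
  C(6)*C(3) = 132*5 = 660
  C(7)*C(2) = 429*2 = 858
  C(8)*C(1) = 1430*1 = 1430
  C(9)*C(0) = 4862*1 = 4862
= 4862 + 1430 + 858 + 660 + 588 + 588 + 660 + 858 + 1430 + 4862
= 16796
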